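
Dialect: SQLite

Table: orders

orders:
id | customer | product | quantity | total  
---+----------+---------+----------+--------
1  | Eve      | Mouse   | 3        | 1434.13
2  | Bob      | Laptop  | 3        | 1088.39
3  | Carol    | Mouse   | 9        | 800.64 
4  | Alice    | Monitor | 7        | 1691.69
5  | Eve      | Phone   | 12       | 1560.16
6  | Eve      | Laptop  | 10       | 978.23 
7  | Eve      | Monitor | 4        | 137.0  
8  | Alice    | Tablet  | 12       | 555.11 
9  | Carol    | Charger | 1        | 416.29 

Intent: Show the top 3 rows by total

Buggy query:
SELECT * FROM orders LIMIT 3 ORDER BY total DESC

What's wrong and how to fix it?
Bug: LIMIT must come after ORDER BY

Fix: Swap the clauses: ORDER BY first, then LIMIT

Corrected query:
SELECT * FROM orders ORDER BY total DESC LIMIT 3

Result:
id | customer | product | quantity | total  
---+----------+---------+----------+--------
4  | Alice    | Monitor | 7        | 1691.69
5  | Eve      | Phone   | 12       | 1560.16
1  | Eve      | Mouse   | 3        | 1434.13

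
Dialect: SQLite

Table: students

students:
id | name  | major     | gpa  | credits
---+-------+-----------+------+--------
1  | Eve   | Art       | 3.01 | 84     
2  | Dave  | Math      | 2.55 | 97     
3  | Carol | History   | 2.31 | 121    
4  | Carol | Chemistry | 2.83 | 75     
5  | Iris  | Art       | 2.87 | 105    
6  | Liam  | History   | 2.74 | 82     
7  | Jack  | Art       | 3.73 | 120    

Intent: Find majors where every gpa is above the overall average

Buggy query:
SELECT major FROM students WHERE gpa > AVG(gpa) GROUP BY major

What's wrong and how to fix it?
Bug: WHERE evaluates per row before aggregation, so AVG() is unavailable

Fix: Compute the overall average in a scalar subquery and compare each group's MIN against it in HAVING

Corrected query:
SELECT major FROM students GROUP BY major HAVING MIN(gpa) > (SELECT AVG(gpa) FROM students)

Result:
major
-----
Art  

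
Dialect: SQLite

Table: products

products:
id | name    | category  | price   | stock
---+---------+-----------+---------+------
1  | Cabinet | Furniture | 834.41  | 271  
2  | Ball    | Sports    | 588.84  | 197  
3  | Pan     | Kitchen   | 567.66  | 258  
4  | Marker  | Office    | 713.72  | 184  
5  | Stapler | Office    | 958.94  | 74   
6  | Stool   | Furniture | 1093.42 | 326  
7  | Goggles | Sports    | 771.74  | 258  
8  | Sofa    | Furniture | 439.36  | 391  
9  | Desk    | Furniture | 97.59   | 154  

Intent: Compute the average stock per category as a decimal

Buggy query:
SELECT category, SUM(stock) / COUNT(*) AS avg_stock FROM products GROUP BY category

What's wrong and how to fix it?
Bug: Both operands are integers, so '/' performs integer division and truncates

Fix: Multiply by 1.0 (or CAST to REAL) to force floating-point division

Corrected query:
SELECT category, SUM(stock) * 1.0 / COUNT(*) AS avg_stock FROM products GROUP BY category

Result:
category  | avg_stock
----------+----------
Furniture | 285.5    
Kitchen   | 258      
Office    | 129      
Sports    | 227.5    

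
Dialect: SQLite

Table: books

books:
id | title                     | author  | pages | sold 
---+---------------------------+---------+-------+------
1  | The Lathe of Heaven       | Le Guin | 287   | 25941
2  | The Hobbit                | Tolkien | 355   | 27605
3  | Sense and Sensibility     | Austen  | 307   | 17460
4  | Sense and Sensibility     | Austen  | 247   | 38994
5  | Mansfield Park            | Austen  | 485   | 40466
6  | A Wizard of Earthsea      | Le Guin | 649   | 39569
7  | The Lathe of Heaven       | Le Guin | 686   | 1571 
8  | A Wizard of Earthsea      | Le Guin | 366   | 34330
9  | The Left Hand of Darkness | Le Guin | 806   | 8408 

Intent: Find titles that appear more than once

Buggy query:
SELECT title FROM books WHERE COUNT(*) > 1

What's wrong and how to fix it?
Bug: WHERE can't reference COUNT(*); aggregates are computed after WHERE

Fix: GROUP BY title, then filter groups with HAVING COUNT(*) > 1

Corrected query:
SELECT title FROM books GROUP BY title HAVING COUNT(*) > 1

Result:
title                
---------------------
A Wizard of Earthsea 
Sense and Sensibility
The Lathe of Heaven  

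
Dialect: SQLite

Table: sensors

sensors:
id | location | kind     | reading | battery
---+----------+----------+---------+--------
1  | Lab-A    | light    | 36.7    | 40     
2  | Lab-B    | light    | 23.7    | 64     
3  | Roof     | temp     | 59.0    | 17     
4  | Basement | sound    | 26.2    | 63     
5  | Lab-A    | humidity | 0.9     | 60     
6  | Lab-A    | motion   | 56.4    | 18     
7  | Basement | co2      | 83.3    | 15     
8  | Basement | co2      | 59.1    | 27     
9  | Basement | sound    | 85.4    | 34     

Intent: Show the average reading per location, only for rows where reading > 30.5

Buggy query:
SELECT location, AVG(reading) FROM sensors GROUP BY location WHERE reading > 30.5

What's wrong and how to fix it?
Bug: Row-level WHERE must come before GROUP BY in the clause order

Fix: Place WHERE between FROM and GROUP BY

Corrected query:
SELECT location, AVG(reading) FROM sensors WHERE reading > 30.5 GROUP BY location

Result:
location | AVG(reading)
---------+-------------
Basement | 75.933333   
Lab-A    | 46.55       
Roof     | 59          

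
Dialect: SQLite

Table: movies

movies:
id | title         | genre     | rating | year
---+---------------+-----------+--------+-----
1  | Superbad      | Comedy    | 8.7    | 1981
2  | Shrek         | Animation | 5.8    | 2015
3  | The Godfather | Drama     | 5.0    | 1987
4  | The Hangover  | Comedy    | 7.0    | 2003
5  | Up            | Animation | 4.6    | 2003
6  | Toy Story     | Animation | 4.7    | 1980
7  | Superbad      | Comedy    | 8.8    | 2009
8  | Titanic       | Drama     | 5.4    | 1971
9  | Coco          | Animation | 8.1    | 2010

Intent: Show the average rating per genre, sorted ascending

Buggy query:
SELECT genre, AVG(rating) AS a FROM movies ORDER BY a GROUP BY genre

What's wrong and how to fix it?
Bug: GROUP BY must precede ORDER BY

Fix: Move ORDER BY to the end, after GROUP BY

Corrected query:
SELECT genre, AVG(rating) AS a FROM movies GROUP BY genre ORDER BY a

Result:
genre     | a       
----------+---------
Drama     | 5.2     
Animation | 5.8     
Comedy    | 8.166667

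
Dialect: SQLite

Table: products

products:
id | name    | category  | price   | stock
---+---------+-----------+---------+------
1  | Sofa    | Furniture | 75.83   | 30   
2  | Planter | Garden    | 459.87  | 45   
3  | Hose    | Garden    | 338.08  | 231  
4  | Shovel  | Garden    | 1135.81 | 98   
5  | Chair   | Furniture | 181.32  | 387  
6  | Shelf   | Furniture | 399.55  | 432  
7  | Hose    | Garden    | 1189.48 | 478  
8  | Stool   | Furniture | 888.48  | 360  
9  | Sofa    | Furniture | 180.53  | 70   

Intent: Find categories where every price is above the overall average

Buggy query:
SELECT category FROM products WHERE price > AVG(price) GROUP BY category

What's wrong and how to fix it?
Bug: WHERE evaluates per row before aggregation, so AVG() is unavailable

Fix: Compute the overall average in a scalar subquery and compare each group's MIN against it in HAVING

Corrected query:
SELECT category FROM products GROUP BY category HAVING MIN(price) > (SELECT AVG(price) FROM products)

Result:
(no rows)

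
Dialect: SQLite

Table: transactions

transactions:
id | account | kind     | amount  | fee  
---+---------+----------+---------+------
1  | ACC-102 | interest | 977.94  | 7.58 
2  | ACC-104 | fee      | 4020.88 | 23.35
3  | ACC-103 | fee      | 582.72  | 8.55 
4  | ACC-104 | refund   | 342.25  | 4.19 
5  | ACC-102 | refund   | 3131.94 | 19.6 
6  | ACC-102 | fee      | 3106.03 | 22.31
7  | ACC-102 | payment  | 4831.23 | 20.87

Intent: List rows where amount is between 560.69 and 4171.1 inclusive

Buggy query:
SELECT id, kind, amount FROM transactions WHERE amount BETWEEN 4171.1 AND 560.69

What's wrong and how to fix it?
Bug: The bounds are reversed; BETWEEN a AND b requires a <= b to match anything

Fix: Write BETWEEN 560.69 AND 4171.1

Corrected query:
SELECT id, kind, amount FROM transactions WHERE amount BETWEEN 560.69 AND 4171.1

Result:
id | kind     | amount 
---+----------+--------
1  | interest | 977.94 
2  | fee      | 4020.88
3  | fee      | 582.72 
5  | refund   | 3131.94
6  | fee      | 3106.03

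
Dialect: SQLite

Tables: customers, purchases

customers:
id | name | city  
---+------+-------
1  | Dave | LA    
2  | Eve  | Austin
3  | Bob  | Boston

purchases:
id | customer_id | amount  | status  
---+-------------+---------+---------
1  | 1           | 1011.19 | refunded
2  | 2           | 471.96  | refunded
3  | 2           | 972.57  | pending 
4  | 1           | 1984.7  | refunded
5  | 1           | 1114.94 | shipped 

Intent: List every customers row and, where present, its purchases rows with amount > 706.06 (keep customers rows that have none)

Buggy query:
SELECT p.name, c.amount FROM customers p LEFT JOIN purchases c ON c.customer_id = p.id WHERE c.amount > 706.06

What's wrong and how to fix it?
Bug: A WHERE condition on the right-hand table after LEFT JOIN drops unmatched parents

Fix: Move the right-table condition into the ON clause so unmatched parents are kept

Corrected query:
SELECT p.name, c.amount FROM customers p LEFT JOIN purchases c ON c.customer_id = p.id AND c.amount > 706.06

Result:
name | amount 
-----+--------
Dave | 1011.19
Dave | 1114.94
Dave | 1984.7 
Eve  | 972.57 
Bob  | NULL   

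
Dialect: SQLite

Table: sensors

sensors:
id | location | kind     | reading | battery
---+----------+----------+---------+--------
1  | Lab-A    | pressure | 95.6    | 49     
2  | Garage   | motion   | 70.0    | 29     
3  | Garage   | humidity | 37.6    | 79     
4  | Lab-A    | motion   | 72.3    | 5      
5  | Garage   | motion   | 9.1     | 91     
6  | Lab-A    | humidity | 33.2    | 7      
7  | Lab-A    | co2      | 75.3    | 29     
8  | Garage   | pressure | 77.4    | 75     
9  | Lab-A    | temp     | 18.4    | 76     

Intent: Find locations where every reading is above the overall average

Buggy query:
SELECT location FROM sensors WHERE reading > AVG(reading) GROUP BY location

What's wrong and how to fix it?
Bug: WHERE evaluates per row before aggregation, so AVG() is unavailable

Fix: Compute the overall average in a scalar subquery and compare each group's MIN against it in HAVING

Corrected query:
SELECT location FROM sensors GROUP BY location HAVING MIN(reading) > (SELECT AVG(reading) FROM sensors)

Result:
(no rows)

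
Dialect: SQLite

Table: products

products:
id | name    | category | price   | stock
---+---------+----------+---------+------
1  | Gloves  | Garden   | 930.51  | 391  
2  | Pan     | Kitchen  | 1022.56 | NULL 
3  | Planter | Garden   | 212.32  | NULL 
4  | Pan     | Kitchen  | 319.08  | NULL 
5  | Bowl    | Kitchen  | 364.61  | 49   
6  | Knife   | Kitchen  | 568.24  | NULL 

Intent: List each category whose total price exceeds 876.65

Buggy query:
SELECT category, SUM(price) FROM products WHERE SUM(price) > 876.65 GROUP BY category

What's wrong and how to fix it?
Bug: Aggregate functions cannot appear in a WHERE clause

Fix: Use HAVING (which filters groups after aggregation) instead of WHERE

Corrected query:
SELECT category, SUM(price) FROM products GROUP BY category HAVING SUM(price) > 876.65

Result:
category | SUM(price)
---------+-----------
Garden   | 1142.83   
Kitchen  | 2274.49   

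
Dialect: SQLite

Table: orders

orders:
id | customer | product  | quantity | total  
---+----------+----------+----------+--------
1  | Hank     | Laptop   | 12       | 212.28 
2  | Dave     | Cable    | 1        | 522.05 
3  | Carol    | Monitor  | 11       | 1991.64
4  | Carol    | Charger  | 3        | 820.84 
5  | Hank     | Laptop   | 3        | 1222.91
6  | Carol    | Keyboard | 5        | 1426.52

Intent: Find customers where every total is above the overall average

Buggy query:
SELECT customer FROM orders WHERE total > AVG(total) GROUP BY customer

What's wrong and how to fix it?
Bug: WHERE evaluates per row before aggregation, so AVG() is unavailable

Fix: Use a subquery for AVG and a HAVING MIN(...) filter so the condition holds for every row in the group

Corrected query:
SELECT customer FROM orders GROUP BY customer HAVING MIN(total) > (SELECT AVG(total) FROM orders)

Result:
(no rows)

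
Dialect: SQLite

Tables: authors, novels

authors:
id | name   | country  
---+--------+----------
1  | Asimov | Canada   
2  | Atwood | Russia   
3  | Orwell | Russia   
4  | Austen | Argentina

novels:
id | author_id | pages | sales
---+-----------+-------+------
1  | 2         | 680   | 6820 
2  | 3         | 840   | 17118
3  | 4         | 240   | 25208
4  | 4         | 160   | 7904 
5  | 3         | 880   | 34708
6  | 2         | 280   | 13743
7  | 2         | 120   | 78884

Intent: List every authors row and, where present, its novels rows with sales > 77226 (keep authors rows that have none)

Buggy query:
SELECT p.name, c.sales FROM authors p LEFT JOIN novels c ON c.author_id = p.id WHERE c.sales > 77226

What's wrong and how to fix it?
Bug: A WHERE condition on the right-hand table after LEFT JOIN drops unmatched parents

Fix: Move the right-table condition into the ON clause so unmatched parents are kept

Corrected query:
SELECT p.name, c.sales FROM authors p LEFT JOIN novels c ON c.author_id = p.id AND c.sales > 77226

Result:
name   | sales
-------+------
Asimov | NULL 
Atwood | 78884
Orwell | NULL 
Austen | NULL 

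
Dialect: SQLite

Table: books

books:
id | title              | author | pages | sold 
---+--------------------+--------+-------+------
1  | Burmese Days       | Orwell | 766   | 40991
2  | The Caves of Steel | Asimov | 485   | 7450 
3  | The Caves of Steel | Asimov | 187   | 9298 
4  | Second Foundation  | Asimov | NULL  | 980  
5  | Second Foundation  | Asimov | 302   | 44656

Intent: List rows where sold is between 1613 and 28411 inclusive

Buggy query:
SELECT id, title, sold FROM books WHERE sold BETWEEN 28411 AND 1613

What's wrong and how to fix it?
Bug: The bounds are reversed; BETWEEN a AND b requires a <= b to match anything

Fix: Write BETWEEN 1613 AND 28411

Corrected query:
SELECT id, title, sold FROM books WHERE sold BETWEEN 1613 AND 28411

Result:
id | title              | sold
---+--------------------+-----
2  | The Caves of Steel | 7450
3  | The Caves of Steel | 9298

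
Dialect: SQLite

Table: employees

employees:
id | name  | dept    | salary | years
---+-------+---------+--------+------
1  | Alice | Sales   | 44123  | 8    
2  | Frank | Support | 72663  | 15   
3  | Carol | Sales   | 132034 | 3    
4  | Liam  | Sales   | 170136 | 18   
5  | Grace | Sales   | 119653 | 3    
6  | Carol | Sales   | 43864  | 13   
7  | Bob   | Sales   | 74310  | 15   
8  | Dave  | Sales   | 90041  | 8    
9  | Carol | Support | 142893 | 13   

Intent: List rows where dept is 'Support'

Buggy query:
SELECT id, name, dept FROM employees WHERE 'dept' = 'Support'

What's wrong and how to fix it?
Bug: Single quotes denote string literals in SQL; the column name is being compared as a constant string

Fix: Reference the column as dept without single quotes

Corrected query:
SELECT id, name, dept FROM employees WHERE dept = 'Support'

Result:
id | name  | dept   
---+-------+--------
2  | Frank | Support
9  | Carol | Support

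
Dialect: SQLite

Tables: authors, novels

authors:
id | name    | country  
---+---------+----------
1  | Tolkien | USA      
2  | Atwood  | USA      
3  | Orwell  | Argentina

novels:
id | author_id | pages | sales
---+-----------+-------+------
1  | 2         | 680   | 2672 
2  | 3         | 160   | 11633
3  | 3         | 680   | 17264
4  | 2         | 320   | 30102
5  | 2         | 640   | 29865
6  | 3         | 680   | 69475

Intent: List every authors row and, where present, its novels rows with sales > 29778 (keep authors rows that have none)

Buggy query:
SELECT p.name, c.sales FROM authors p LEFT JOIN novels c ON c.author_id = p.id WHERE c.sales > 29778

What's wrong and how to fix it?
Bug: Filtering c.sales in WHERE discards the NULL rows produced by LEFT JOIN, turning it into an inner join

Fix: Put 'c.sales > 29778' in the JOIN's ON clause instead of WHERE

Corrected query:
SELECT p.name, c.sales FROM authors p LEFT JOIN novels c ON c.author_id = p.id AND c.sales > 29778

Result:
name    | sales
--------+------
Tolkien | NULL 
Atwood  | 29865
Atwood  | 30102
Orwell  | 69475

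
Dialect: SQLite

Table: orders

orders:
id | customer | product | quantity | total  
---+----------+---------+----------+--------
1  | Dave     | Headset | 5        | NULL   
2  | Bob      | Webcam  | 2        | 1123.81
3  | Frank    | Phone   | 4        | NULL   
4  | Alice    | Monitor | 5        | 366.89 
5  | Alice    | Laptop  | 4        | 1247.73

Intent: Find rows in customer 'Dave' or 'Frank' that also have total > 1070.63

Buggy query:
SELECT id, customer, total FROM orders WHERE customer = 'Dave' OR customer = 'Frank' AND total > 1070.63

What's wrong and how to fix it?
Bug: Without parentheses, AND is evaluated before OR, so the total filter only applies to the 'Frank' branch

Fix: Add parentheses around the OR so the AND applies to both alternatives

Corrected query:
SELECT id, customer, total FROM orders WHERE (customer = 'Dave' OR customer = 'Frank') AND total > 1070.63

Result:
(no rows)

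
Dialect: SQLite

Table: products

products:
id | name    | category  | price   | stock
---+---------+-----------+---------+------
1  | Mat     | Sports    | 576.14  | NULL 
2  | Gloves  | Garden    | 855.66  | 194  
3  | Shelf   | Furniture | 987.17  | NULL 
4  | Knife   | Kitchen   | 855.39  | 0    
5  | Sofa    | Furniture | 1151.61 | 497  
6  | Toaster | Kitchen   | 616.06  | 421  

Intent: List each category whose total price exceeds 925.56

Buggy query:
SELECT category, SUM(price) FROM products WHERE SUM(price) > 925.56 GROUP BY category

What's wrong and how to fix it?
Bug: SUM(price) is an aggregate, but WHERE filters rows before aggregation

Fix: Use HAVING (which filters groups after aggregation) instead of WHERE

Corrected query:
SELECT category, SUM(price) FROM products GROUP BY category HAVING SUM(price) > 925.56

Result:
category  | SUM(price)
----------+-----------
Furniture | 2138.78   
Kitchen   | 1471.45   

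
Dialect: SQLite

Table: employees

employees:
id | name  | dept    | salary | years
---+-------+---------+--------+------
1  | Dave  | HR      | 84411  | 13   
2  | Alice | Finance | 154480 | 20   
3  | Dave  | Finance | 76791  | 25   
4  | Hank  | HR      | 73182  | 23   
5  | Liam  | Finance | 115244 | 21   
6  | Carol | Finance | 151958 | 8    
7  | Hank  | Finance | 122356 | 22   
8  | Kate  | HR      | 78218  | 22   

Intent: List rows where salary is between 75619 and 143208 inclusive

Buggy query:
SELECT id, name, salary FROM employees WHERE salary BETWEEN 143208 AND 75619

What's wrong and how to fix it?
Bug: BETWEEN expects the lower bound first; with 143208 AND 75619 the range is empty

Fix: Write BETWEEN 75619 AND 143208

Corrected query:
SELECT id, name, salary FROM employees WHERE salary BETWEEN 75619 AND 143208

Result:
id | name | salary
---+------+-------
1  | Dave | 84411 
3  | Dave | 76791 
5  | Liam | 115244
7  | Hank | 122356
8  | Kate | 78218 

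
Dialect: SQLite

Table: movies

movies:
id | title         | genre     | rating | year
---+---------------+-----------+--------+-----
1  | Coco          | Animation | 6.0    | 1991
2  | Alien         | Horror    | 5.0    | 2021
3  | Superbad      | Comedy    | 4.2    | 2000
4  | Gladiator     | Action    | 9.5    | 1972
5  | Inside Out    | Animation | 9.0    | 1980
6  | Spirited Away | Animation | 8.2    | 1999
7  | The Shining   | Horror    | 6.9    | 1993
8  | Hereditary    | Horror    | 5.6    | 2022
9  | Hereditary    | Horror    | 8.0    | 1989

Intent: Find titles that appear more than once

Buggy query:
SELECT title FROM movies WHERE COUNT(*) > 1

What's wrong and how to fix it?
Bug: COUNT(*) is an aggregate and cannot be used in WHERE

Fix: GROUP BY title, then filter groups with HAVING COUNT(*) > 1

Corrected query:
SELECT title FROM movies GROUP BY title HAVING COUNT(*) > 1

Result:
title     
----------
Hereditary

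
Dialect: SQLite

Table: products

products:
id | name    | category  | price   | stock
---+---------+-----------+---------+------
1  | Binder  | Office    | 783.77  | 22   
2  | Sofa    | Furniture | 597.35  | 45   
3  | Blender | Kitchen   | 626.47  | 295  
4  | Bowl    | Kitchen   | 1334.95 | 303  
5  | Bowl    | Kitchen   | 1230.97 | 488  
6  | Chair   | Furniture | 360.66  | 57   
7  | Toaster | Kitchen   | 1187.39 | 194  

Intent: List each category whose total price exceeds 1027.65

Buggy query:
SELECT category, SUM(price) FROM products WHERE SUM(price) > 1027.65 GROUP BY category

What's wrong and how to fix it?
Bug: Aggregate functions cannot appear in a WHERE clause

Fix: Use HAVING (which filters groups after aggregation) instead of WHERE

Corrected query:
SELECT category, SUM(price) FROM products GROUP BY category HAVING SUM(price) > 1027.65

Result:
category | SUM(price)
---------+-----------
Kitchen  | 4379.78   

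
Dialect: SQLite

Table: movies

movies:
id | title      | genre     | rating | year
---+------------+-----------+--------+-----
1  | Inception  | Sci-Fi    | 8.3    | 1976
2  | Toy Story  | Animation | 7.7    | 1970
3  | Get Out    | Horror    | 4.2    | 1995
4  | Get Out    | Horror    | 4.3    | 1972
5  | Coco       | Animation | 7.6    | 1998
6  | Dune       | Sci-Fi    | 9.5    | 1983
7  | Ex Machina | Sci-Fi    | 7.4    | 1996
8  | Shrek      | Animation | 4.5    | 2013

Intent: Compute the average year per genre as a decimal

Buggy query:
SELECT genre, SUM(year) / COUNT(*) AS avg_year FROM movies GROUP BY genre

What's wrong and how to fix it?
Bug: SUM(year) and COUNT(*) are both integers; the division truncates the fractional part

Fix: Multiply by 1.0 (or CAST to REAL) to force floating-point division

Corrected query:
SELECT genre, SUM(year) * 1.0 / COUNT(*) AS avg_year FROM movies GROUP BY genre

Result:
genre     | avg_year   
----------+------------
Animation | 1993.666667
Horror    | 1983.5     
Sci-Fi    | 1985       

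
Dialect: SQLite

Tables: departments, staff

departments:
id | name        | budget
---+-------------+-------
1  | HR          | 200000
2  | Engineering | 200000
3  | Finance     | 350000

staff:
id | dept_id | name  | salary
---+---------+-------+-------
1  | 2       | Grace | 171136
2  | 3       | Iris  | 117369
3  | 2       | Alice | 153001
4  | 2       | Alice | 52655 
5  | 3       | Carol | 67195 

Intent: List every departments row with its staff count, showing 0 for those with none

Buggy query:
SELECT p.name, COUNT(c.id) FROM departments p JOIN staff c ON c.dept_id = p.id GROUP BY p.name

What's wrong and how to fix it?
Bug: INNER JOIN drops departments rows that have no matching staff rows

Fix: Use LEFT JOIN so parents without children still appear (COUNT(c.id) gives 0)

Corrected query:
SELECT p.name, COUNT(c.id) FROM departments p LEFT JOIN staff c ON c.dept_id = p.id GROUP BY p.name

Result:
name        | COUNT(c.id)
------------+------------
Engineering | 3          
Finance     | 2          
HR          | 0          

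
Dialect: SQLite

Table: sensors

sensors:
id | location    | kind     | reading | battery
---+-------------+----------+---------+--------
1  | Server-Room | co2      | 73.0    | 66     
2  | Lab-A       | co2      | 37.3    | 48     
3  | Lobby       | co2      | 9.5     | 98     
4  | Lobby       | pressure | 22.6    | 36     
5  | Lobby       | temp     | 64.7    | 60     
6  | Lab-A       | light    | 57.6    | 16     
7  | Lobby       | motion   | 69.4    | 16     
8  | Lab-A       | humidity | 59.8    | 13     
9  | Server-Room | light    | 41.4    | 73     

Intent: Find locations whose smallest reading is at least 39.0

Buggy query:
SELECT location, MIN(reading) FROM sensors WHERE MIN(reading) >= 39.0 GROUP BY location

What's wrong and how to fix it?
Bug: Aggregates like MIN are computed per group after WHERE runs

Fix: Replace WHERE with HAVING after the GROUP BY

Corrected query:
SELECT location, MIN(reading) FROM sensors GROUP BY location HAVING MIN(reading) >= 39.0

Result:
location    | MIN(reading)
------------+-------------
Server-Room | 41.4        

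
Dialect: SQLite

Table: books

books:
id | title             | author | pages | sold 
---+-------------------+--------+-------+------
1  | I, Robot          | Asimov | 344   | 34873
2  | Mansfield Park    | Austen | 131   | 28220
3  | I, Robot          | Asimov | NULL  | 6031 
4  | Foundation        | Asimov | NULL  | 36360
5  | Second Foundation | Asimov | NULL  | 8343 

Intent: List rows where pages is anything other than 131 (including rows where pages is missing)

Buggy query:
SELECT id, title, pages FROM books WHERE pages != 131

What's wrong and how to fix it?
Bug: 'pages != 131' is unknown when pages is NULL, so NULL rows are silently excluded

Fix: Handle NULL separately with IS NULL alongside the inequality

Corrected query:
SELECT id, title, pages FROM books WHERE pages != 131 OR pages IS NULL

Result:
id | title             | pages
---+-------------------+------
1  | I, Robot          | 344  
3  | I, Robot          | NULL 
4  | Foundation        | NULL 
5  | Second Foundation | NULL 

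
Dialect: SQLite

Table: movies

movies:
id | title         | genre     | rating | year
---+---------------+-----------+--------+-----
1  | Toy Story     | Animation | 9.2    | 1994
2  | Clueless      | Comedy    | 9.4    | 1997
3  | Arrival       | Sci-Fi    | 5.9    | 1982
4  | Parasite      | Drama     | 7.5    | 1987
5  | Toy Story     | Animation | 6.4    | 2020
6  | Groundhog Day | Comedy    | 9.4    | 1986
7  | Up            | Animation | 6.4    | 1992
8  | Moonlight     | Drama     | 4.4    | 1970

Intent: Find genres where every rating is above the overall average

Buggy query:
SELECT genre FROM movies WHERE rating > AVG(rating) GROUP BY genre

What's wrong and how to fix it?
Bug: WHERE evaluates per row before aggregation, so AVG() is unavailable

Fix: Use a subquery for AVG and a HAVING MIN(...) filter so the condition holds for every row in the group

Corrected query:
SELECT genre FROM movies GROUP BY genre HAVING MIN(rating) > (SELECT AVG(rating) FROM movies)

Result:
genre 
------
Comedy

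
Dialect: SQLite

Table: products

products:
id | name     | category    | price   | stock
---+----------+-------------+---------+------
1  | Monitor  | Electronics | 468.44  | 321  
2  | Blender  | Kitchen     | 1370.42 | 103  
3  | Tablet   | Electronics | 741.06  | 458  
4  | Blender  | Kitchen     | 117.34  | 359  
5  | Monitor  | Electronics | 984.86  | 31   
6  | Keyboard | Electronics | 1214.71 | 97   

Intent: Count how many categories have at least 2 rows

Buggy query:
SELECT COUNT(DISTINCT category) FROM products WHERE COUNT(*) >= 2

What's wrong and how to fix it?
Bug: COUNT(*) cannot appear in WHERE; the per-group count doesn't exist yet

Fix: Use a subquery that GROUPs and filters with HAVING, then count its rows

Corrected query:
SELECT COUNT(*) FROM (SELECT category FROM products GROUP BY category HAVING COUNT(*) >= 2)

Result:
COUNT(*)
--------
2       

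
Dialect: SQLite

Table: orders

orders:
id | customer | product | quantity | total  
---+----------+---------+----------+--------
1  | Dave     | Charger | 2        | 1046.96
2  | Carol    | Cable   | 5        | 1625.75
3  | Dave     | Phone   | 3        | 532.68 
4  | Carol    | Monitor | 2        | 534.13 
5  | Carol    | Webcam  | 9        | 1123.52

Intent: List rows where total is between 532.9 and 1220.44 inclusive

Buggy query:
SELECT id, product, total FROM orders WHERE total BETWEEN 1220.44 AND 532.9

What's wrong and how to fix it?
Bug: The bounds are reversed; BETWEEN a AND b requires a <= b to match anything

Fix: Write BETWEEN 532.9 AND 1220.44

Corrected query:
SELECT id, product, total FROM orders WHERE total BETWEEN 532.9 AND 1220.44

Result:
id | product | total  
---+---------+--------
1  | Charger | 1046.96
4  | Monitor | 534.13 
5  | Webcam  | 1123.52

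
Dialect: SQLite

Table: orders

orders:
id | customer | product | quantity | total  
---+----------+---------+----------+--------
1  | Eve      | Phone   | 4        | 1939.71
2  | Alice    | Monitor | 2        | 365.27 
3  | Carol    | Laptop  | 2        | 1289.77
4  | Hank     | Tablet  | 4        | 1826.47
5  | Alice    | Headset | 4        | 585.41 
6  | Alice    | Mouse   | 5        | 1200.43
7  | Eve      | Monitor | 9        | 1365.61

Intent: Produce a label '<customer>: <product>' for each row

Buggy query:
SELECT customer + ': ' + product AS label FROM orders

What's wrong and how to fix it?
Bug: '+' is numeric addition; on text columns SQLite converts them to 0 instead of concatenating

Fix: Replace + with || to concatenate text

Corrected query:
SELECT customer || ': ' || product AS label FROM orders

Result:
label         
--------------
Eve: Phone    
Alice: Monitor
Carol: Laptop 
Hank: Tablet  
Alice: Headset
Alice: Mouse  
Eve: Monitor  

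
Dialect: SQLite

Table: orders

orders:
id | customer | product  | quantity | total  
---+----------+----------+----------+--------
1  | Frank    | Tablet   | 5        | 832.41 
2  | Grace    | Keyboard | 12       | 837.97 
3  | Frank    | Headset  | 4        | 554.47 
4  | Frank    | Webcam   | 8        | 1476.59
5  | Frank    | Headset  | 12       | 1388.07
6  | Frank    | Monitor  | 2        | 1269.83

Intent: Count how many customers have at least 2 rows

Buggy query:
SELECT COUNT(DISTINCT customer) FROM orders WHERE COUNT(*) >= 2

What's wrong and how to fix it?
Bug: WHERE filters individual rows, not groups, so a group-level COUNT is invalid there

Fix: Group first with HAVING COUNT(*) >= 2, then COUNT the resulting groups

Corrected query:
SELECT COUNT(*) FROM (SELECT customer FROM orders GROUP BY customer HAVING COUNT(*) >= 2)

Result:
COUNT(*)
--------
1       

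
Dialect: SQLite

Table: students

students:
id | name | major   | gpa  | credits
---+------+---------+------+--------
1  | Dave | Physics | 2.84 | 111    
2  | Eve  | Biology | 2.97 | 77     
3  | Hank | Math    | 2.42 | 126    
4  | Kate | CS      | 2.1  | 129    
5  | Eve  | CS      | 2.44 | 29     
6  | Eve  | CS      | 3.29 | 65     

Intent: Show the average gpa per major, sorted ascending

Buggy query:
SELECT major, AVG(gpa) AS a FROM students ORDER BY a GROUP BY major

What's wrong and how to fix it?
Bug: GROUP BY must precede ORDER BY

Fix: Move ORDER BY to the end, after GROUP BY

Corrected query:
SELECT major, AVG(gpa) AS a FROM students GROUP BY major ORDER BY a

Result:
major   | a   
--------+-----
Math    | 2.42
CS      | 2.61
Physics | 2.84
Biology | 2.97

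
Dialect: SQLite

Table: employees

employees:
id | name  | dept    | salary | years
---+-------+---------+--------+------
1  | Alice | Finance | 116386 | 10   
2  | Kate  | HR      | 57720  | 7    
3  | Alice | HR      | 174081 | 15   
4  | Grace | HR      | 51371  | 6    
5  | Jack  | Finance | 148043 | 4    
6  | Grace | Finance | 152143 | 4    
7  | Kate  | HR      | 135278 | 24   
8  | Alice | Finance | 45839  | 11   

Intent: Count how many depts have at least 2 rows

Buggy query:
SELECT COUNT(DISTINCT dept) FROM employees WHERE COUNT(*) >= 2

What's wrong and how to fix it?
Bug: COUNT(*) cannot appear in WHERE; the per-group count doesn't exist yet

Fix: Group first with HAVING COUNT(*) >= 2, then COUNT the resulting groups

Corrected query:
SELECT COUNT(*) FROM (SELECT dept FROM employees GROUP BY dept HAVING COUNT(*) >= 2)

Result:
COUNT(*)
--------
2       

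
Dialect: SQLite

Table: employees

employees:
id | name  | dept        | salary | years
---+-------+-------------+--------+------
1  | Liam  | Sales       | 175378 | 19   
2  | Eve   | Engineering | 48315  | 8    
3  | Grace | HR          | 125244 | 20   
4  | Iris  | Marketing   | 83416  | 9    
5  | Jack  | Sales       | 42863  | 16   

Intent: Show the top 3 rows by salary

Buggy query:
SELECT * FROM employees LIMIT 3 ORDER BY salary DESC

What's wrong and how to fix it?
Bug: ORDER BY cannot follow LIMIT; LIMIT is the final clause

Fix: Swap the clauses: ORDER BY first, then LIMIT

Corrected query:
SELECT * FROM employees ORDER BY salary DESC LIMIT 3

Result:
id | name  | dept      | salary | years
---+-------+-----------+--------+------
1  | Liam  | Sales     | 175378 | 19   
3  | Grace | HR        | 125244 | 20   
4  | Iris  | Marketing | 83416  | 9    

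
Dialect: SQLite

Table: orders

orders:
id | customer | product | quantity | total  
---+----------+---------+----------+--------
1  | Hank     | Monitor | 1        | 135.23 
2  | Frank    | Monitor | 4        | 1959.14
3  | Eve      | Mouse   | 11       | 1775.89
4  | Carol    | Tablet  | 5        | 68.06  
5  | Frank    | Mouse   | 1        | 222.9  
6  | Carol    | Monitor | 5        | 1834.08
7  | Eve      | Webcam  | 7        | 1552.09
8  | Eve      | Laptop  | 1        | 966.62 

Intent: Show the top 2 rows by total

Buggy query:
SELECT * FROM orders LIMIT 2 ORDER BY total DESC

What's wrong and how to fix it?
Bug: ORDER BY cannot follow LIMIT; LIMIT is the final clause

Fix: Sort with ORDER BY, then apply LIMIT

Corrected query:
SELECT * FROM orders ORDER BY total DESC LIMIT 2

Result:
id | customer | product | quantity | total  
---+----------+---------+----------+--------
2  | Frank    | Monitor | 4        | 1959.14
6  | Carol    | Monitor | 5        | 1834.08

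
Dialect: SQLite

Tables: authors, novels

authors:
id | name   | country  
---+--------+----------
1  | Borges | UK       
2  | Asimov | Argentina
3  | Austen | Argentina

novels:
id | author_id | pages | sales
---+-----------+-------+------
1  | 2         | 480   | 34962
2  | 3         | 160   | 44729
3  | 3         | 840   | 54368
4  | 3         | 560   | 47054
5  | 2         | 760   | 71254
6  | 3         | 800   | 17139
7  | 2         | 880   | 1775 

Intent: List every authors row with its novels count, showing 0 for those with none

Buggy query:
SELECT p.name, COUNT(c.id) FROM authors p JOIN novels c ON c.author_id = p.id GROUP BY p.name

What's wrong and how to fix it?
Bug: An inner join excludes parents with zero children

Fix: Switch to LEFT JOIN to retain unmatched parent rows

Corrected query:
SELECT p.name, COUNT(c.id) FROM authors p LEFT JOIN novels c ON c.author_id = p.id GROUP BY p.name

Result:
name   | COUNT(c.id)
-------+------------
Asimov | 3          
Austen | 4          
Borges | 0          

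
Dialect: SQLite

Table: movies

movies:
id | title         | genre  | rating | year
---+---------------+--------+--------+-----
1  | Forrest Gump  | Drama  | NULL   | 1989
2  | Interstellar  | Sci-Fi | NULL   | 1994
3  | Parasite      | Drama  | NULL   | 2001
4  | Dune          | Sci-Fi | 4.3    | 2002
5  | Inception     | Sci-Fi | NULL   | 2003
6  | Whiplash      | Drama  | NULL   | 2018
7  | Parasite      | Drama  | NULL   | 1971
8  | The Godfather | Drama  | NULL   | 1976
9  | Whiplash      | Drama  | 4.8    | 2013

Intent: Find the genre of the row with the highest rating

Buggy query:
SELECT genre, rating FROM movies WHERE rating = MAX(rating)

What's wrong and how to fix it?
Bug: WHERE is evaluated per row; an aggregate over the whole table isn't defined there

Fix: Wrap MAX in a scalar subquery so WHERE compares against a single value

Corrected query:
SELECT genre, rating FROM movies WHERE rating = (SELECT MAX(rating) FROM movies)

Result:
genre | rating
------+-------
Drama | 4.8   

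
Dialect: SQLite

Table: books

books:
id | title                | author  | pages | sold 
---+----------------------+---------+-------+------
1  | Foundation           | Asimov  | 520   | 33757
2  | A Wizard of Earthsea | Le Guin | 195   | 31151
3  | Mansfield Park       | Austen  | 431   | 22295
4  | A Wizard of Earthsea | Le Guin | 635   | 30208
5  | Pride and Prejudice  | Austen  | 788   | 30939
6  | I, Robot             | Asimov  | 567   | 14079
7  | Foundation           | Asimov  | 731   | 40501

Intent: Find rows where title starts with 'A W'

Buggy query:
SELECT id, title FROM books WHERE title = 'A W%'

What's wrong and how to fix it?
Bug: '=' compares the literal string including the % character; pattern matching needs LIKE

Fix: Use LIKE for wildcard pattern matching

Corrected query:
SELECT id, title FROM books WHERE title LIKE 'A W%'

Result:
id | title               
---+---------------------
2  | A Wizard of Earthsea
4  | A Wizard of Earthsea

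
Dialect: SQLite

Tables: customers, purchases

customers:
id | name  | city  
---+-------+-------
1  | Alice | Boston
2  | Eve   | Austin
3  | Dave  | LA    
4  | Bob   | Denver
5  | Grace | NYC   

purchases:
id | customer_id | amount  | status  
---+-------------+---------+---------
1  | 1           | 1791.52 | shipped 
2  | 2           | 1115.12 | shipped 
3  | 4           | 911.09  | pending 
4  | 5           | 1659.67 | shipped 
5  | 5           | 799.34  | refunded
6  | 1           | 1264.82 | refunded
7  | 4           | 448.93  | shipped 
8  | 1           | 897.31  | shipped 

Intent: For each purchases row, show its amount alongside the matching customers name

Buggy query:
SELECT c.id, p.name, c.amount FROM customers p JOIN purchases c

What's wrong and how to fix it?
Bug: JOIN with no ON clause produces a cartesian product; every purchases row pairs with every customers row

Fix: Specify the join condition linking the foreign key to the parent id

Corrected query:
SELECT c.id, p.name, c.amount FROM customers p JOIN purchases c ON c.customer_id = p.id

Result:
id | name  | amount 
---+-------+--------
1  | Alice | 1791.52
2  | Eve   | 1115.12
3  | Bob   | 911.09 
4  | Grace | 1659.67
5  | Grace | 799.34 
6  | Alice | 1264.82
7  | Bob   | 448.93 
8  | Alice | 897.31 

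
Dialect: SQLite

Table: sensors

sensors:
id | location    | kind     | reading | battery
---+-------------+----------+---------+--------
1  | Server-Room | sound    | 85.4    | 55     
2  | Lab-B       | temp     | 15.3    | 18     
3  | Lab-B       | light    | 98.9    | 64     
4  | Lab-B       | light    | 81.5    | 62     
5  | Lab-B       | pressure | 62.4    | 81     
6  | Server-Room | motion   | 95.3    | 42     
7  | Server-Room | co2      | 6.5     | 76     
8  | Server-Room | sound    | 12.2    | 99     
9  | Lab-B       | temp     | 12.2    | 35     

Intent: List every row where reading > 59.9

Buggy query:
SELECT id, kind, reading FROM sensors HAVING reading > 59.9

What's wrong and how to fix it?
Bug: HAVING filters the output of aggregation, but this query has no GROUP BY and no aggregate functions, so SQLite rejects it (HAVING clause on a non-aggregate query); the condition here is per row

Fix: Replace HAVING with WHERE since the condition applies to individual rows

Corrected query:
SELECT id, kind, reading FROM sensors WHERE reading > 59.9

Result:
id | kind     | reading
---+----------+--------
1  | sound    | 85.4   
3  | light    | 98.9   
4  | light    | 81.5   
5  | pressure | 62.4   
6  | motion   | 95.3   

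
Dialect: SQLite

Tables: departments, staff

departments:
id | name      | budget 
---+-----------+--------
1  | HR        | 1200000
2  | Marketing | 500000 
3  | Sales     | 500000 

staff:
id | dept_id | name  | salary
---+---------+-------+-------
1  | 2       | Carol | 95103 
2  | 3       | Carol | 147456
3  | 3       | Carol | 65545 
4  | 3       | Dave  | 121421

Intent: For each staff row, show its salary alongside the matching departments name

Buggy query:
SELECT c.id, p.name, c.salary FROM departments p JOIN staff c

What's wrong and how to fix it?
Bug: JOIN with no ON clause produces a cartesian product; every staff row pairs with every departments row

Fix: Specify the join condition linking the foreign key to the parent id

Corrected query:
SELECT c.id, p.name, c.salary FROM departments p JOIN staff c ON c.dept_id = p.id

Result:
id | name      | salary
---+-----------+-------
1  | Marketing | 95103 
2  | Sales     | 147456
3  | Sales     | 65545 
4  | Sales     | 121421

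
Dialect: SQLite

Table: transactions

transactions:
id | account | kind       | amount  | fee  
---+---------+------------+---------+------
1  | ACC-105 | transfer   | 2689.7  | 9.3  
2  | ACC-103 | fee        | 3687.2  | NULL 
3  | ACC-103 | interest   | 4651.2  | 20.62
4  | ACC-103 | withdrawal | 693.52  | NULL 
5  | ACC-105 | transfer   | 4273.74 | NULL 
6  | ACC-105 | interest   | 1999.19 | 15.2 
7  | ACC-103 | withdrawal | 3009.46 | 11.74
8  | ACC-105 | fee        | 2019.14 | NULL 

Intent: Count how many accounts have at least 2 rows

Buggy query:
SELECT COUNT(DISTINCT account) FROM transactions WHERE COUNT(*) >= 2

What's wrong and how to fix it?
Bug: WHERE filters individual rows, not groups, so a group-level COUNT is invalid there

Fix: Group first with HAVING COUNT(*) >= 2, then COUNT the resulting groups

Corrected query:
SELECT COUNT(*) FROM (SELECT account FROM transactions GROUP BY account HAVING COUNT(*) >= 2)

Result:
COUNT(*)
--------
2       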